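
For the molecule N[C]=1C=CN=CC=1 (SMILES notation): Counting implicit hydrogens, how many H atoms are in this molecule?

6

Walk through each heavy atom and fill implicit hydrogens from standard valence (C 4, N 3, O 2, S 2, halogen 1):
  atom 1: N, bond orders sum to 1 (valence 3) → 2 H
  atom 2: C with explicit H count 0
  atom 3: C, bond orders sum to 3 (valence 4) → 1 H
  atom 4: C, bond orders sum to 3 (valence 4) → 1 H
  atom 5: N, bond orders sum to 3 (valence 3) → 0 H
  atom 6: C, bond orders sum to 3 (valence 4) → 1 H
  atom 7: C, bond orders sum to 3 (valence 4) → 1 H
Total hydrogens: 6.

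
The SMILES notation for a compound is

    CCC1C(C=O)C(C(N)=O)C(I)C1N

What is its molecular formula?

C9H15IN2O2

Walk through each heavy atom and fill implicit hydrogens from standard valence (C 4, N 3, O 2, S 2, halogen 1):
  atom 1: C, bond orders sum to 1 (valence 4) → 3 H
  atom 2: C, bond orders sum to 2 (valence 4) → 2 H
  atom 3: C, bond orders sum to 3 (valence 4) → 1 H
  atom 4: C, bond orders sum to 3 (valence 4) → 1 H
  atom 5: C, bond orders sum to 3 (valence 4) → 1 H
  atom 6: O, bond orders sum to 2 (valence 2) → 0 H
  atom 7: C, bond orders sum to 3 (valence 4) → 1 H
  atom 8: C, bond orders sum to 4 (valence 4) → 0 H
  atom 9: N, bond orders sum to 1 (valence 3) → 2 H
  atom 10: O, bond orders sum to 2 (valence 2) → 0 H
  atom 11: C, bond orders sum to 3 (valence 4) → 1 H
  atom 12: I (halogen, monovalent) → 0 H
  atom 13: C, bond orders sum to 3 (valence 4) → 1 H
  atom 14: N, bond orders sum to 1 (valence 3) → 2 H
Totals → C:9, H:15, I:1, N:2, O:2.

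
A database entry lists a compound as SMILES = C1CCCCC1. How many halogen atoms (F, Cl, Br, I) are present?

0

Scan the SMILES for the halogen motif — none present.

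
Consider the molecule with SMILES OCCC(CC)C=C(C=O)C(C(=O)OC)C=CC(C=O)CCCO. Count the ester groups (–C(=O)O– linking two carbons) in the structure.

1

The ester motif appears at heavy-atom position 12 in the SMILES.
Other groups present: 2 aldehyde, 2 alkene, 2 hydroxyl.
Ester count: 1.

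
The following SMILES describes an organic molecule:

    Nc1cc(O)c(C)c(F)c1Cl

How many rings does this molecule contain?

1

In SMILES, each pair of matching ring-closure digits denotes one ring-closing bond; the number of such bonds equals the number of independent rings.
Ring-closure bonds here: 1.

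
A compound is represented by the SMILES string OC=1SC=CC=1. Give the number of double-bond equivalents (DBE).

3

Degree of unsaturation = (number of rings) + (number of π bonds).
Ring closures in the SMILES: 1.
π bonds: 2 double bonds (each 1 DoU) → 2 DoU from unsaturation.
Total DoU = 1 + 2 = 3.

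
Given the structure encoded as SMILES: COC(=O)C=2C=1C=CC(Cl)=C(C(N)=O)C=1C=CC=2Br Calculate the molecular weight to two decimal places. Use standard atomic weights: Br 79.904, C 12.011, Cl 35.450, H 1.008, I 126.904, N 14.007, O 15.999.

342.57 g/mol

First, the molecular formula is C13H9BrClNO3 (counting implicit H from valence).
  Br: 1 × 79.904 = 79.904
  C: 13 × 12.011 = 156.143
  Cl: 1 × 35.450 = 35.450
  H: 9 × 1.008 = 9.072
  N: 1 × 14.007 = 14.007
  O: 3 × 15.999 = 47.997
Sum: 1×79.904 + 13×12.011 + 1×35.450 + 9×1.008 + 1×14.007 + 3×15.999 = 342.573 → 342.57 g/mol.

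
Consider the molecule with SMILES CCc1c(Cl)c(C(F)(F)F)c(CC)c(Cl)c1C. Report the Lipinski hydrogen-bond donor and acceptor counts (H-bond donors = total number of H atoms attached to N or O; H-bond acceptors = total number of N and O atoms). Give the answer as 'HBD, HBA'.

0, 0

Donors: find every N or O and count the H atoms it carries.
  (no N or O atoms present)
Lipinski HBD = 0.
Acceptors: N atoms = 0, O atoms = 0 → HBA = 0.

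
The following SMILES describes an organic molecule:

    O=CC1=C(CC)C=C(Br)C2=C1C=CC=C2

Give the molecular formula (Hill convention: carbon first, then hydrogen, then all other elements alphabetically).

Walk through each heavy atom and fill implicit hydrogens from standard valence (C 4, N 3, O 2, S 2, halogen 1):
  atom 1: O, bond orders sum to 2 (valence 2) → 0 H
  atom 2: C, bond orders sum to 3 (valence 4) → 1 H
  atom 3: C, bond orders sum to 4 (valence 4) → 0 H
  atom 4: C, bond orders sum to 4 (valence 4) → 0 H
  atom 5: C, bond orders sum to 2 (valence 4) → 2 H
  atom 6: C, bond orders sum to 1 (valence 4) → 3 H
  atom 7: C, bond orders sum to 3 (valence 4) → 1 H
  atom 8: C, bond orders sum to 4 (valence 4) → 0 H
  atom 9: Br (halogen, monovalent) → 0 H
  atom 10: C, bond orders sum to 4 (valence 4) → 0 H
  atom 11: C, bond orders sum to 4 (valence 4) → 0 H
  atom 12: C, bond orders sum to 3 (valence 4) → 1 H
  atom 13: C, bond orders sum to 3 (valence 4) → 1 H
  atom 14: C, bond orders sum to 3 (valence 4) → 1 H
  atom 15: C, bond orders sum to 3 (valence 4) → 1 H
Totals → C:13, H:11, Br:1, O:1.

C13H11BrO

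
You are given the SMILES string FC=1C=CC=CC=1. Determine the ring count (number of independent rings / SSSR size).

In SMILES, each pair of matching ring-closure digits denotes one ring-closing bond; the number of such bonds equals the number of independent rings.
Ring-closure bonds here: 1.

1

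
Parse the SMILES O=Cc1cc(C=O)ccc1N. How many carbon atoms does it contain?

Count every carbon token in the SMILES (each C, including those in ring-closure positions and inside branches).
Carbon count: 8.

8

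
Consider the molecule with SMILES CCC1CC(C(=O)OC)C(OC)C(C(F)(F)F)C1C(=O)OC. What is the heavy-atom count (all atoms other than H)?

22

Every atom symbol written in the SMILES (organic subset) is one heavy atom; implicit H are not written.
Heavy atoms by element → C:14, F:3, O:5.
Total: 22.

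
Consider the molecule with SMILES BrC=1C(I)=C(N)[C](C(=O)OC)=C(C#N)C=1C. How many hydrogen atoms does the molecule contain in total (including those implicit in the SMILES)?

Walk through each heavy atom and fill implicit hydrogens from standard valence (C 4, N 3, O 2, S 2, halogen 1):
  atom 1: Br (halogen, monovalent) → 0 H
  atom 2: C, bond orders sum to 4 (valence 4) → 0 H
  atom 3: C, bond orders sum to 4 (valence 4) → 0 H
  atom 4: I (halogen, monovalent) → 0 H
  atom 5: C, bond orders sum to 4 (valence 4) → 0 H
  atom 6: N, bond orders sum to 1 (valence 3) → 2 H
  atom 7: C with explicit H count 0
  atom 8: C, bond orders sum to 4 (valence 4) → 0 H
  atom 9: O, bond orders sum to 2 (valence 2) → 0 H
  atom 10: O, bond orders sum to 2 (valence 2) → 0 H
  atom 11: C, bond orders sum to 1 (valence 4) → 3 H
  atom 12: C, bond orders sum to 4 (valence 4) → 0 H
  atom 13: C, bond orders sum to 4 (valence 4) → 0 H
  atom 14: N, bond orders sum to 3 (valence 3) → 0 H
  atom 15: C, bond orders sum to 4 (valence 4) → 0 H
  atom 16: C, bond orders sum to 1 (valence 4) → 3 H
Total hydrogens: 8.

8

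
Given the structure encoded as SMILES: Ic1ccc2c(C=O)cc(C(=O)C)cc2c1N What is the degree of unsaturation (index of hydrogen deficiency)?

9

Molecular formula: C13H10INO2.
DoU = (2C + 2 + N − H − X) / 2, where X is the halogen count and O/S are ignored.
    = (2·13 + 2 + 1 − 10 − 1) / 2 = 18 / 2 = 9.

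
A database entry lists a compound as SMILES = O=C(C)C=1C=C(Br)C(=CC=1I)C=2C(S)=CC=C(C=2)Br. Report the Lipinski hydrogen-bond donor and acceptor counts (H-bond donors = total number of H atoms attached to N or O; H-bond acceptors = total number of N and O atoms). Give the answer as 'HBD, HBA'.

0, 1

Donors: find every N or O and count the H atoms it carries.
  atom 1 (O): bond orders sum to 2 → 0 H
Lipinski HBD = 0.
Acceptors: N atoms = 0, O atoms = 1 → HBA = 1.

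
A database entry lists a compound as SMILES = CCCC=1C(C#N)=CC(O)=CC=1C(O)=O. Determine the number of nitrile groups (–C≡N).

1

The nitrile motif appears at heavy-atom position 6 in the SMILES.
Other groups present: 1 carboxylic acid, 1 hydroxyl.
Nitrile count: 1.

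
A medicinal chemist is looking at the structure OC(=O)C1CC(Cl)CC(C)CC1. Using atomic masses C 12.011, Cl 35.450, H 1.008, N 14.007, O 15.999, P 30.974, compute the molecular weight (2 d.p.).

First, the molecular formula is C9H15ClO2 (counting implicit H from valence).
  C: 9 × 12.011 = 108.099
  Cl: 1 × 35.450 = 35.450
  H: 15 × 1.008 = 15.120
  O: 2 × 15.999 = 31.998
Sum: 9×12.011 + 1×35.450 + 15×1.008 + 2×15.999 = 190.667 → 190.67 g/mol.

190.67 g/mol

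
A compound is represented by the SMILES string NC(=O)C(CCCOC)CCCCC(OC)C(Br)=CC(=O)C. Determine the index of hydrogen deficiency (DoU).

Molecular formula: C16H28BrNO4.
DoU = (2C + 2 + N − H − X) / 2, where X is the halogen count and O/S are ignored.
    = (2·16 + 2 + 1 − 28 − 1) / 2 = 6 / 2 = 3.

3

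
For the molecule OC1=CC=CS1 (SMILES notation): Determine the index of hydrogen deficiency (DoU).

Molecular formula: C4H4OS.
DoU = (2C + 2 + N − H − X) / 2, where X is the halogen count and O/S are ignored.
    = (2·4 + 2 + 0 − 4 − 0) / 2 = 6 / 2 = 3.

3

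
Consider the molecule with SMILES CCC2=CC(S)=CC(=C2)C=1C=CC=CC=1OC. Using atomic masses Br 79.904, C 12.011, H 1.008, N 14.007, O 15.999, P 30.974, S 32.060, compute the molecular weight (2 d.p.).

First, the molecular formula is C15H16OS (counting implicit H from valence).
  C: 15 × 12.011 = 180.165
  H: 16 × 1.008 = 16.128
  O: 1 × 15.999 = 15.999
  S: 1 × 32.060 = 32.060
Sum: 15×12.011 + 16×1.008 + 1×15.999 + 1×32.060 = 244.352 → 244.35 g/mol.

244.35 g/mol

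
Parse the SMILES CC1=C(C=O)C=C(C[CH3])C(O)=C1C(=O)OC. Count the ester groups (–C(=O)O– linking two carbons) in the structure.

The ester motif appears at heavy-atom position 13 in the SMILES.
Other groups present: 1 aldehyde, 1 hydroxyl.
Ester count: 1.

1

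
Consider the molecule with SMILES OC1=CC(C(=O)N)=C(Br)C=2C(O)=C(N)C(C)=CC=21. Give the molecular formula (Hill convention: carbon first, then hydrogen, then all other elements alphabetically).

C12H11BrN2O3

Walk through each heavy atom and fill implicit hydrogens from standard valence (C 4, N 3, O 2, S 2, halogen 1):
  atom 1: O, bond orders sum to 1 (valence 2) → 1 H
  atom 2: C, bond orders sum to 4 (valence 4) → 0 H
  atom 3: C, bond orders sum to 3 (valence 4) → 1 H
  atom 4: C, bond orders sum to 4 (valence 4) → 0 H
  atom 5: C, bond orders sum to 4 (valence 4) → 0 H
  atom 6: O, bond orders sum to 2 (valence 2) → 0 H
  atom 7: N, bond orders sum to 1 (valence 3) → 2 H
  atom 8: C, bond orders sum to 4 (valence 4) → 0 H
  atom 9: Br (halogen, monovalent) → 0 H
  atom 10: C, bond orders sum to 4 (valence 4) → 0 H
  atom 11: C, bond orders sum to 4 (valence 4) → 0 H
  atom 12: O, bond orders sum to 1 (valence 2) → 1 H
  atom 13: C, bond orders sum to 4 (valence 4) → 0 H
  atom 14: N, bond orders sum to 1 (valence 3) → 2 H
  atom 15: C, bond orders sum to 4 (valence 4) → 0 H
  atom 16: C, bond orders sum to 1 (valence 4) → 3 H
  atom 17: C, bond orders sum to 3 (valence 4) → 1 H
  atom 18: C, bond orders sum to 4 (valence 4) → 0 H
Totals → C:12, H:11, Br:1, N:2, O:3.
In Hill order: C12H11BrN2O3.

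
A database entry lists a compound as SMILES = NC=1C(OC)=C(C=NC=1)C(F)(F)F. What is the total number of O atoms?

Scan the SMILES for O atoms (remember two-letter symbols like Cl and Br are single atoms).
Oxygen count: 1.

1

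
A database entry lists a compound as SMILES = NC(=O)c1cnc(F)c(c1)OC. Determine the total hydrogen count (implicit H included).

7

Walk through each heavy atom and fill implicit hydrogens from standard valence (C 4, N 3, O 2, S 2, halogen 1); for lowercase aromatic atoms, an aromatic c carries 1 H when it has two neighbours and 0 H with three, and aromatic n carries 0 H:
  atom 1: N, bond orders sum to 1 (valence 3) → 2 H
  atom 2: C, bond orders sum to 4 (valence 4) → 0 H
  atom 3: O, bond orders sum to 2 (valence 2) → 0 H
  atom 4: aromatic c, 3 neighbours → 0 H
  atom 5: aromatic c, 2 neighbours → 1 H
  atom 6: aromatic n, 2 neighbours → 0 H
  atom 7: aromatic c, 3 neighbours → 0 H
  atom 8: F (halogen, monovalent) → 0 H
  atom 9: aromatic c, 3 neighbours → 0 H
  atom 10: aromatic c, 2 neighbours → 1 H
  atom 11: O, bond orders sum to 2 (valence 2) → 0 H
  atom 12: C, bond orders sum to 1 (valence 4) → 3 H
Total hydrogens: 7.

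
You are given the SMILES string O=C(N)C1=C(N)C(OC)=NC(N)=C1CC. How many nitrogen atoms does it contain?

4

Scan the SMILES for N atoms (remember two-letter symbols like Cl and Br are single atoms).
Nitrogen count: 4.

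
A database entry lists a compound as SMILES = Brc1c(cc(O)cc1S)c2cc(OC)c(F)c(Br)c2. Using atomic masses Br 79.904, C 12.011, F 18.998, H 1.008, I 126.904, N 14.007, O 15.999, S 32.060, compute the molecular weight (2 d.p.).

First, the molecular formula is C13H9Br2FO2S (counting implicit H from valence).
  Br: 2 × 79.904 = 159.808
  C: 13 × 12.011 = 156.143
  F: 1 × 18.998 = 18.998
  H: 9 × 1.008 = 9.072
  O: 2 × 15.999 = 31.998
  S: 1 × 32.060 = 32.060
Sum: 2×79.904 + 13×12.011 + 1×18.998 + 9×1.008 + 2×15.999 + 1×32.060 = 408.079 → 408.08 g/mol.

408.08 g/mol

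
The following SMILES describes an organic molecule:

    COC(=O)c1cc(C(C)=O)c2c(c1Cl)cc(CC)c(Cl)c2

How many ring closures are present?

In SMILES, each pair of matching ring-closure digits denotes one ring-closing bond; the number of such bonds equals the number of independent rings.
Ring-closure bonds here: 2.

2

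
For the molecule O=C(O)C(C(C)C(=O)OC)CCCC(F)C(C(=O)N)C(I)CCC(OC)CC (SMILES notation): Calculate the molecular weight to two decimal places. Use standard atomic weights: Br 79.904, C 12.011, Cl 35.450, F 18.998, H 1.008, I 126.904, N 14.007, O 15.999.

517.38 g/mol

First, the molecular formula is C19H33FINO6 (counting implicit H from valence).
  C: 19 × 12.011 = 228.209
  F: 1 × 18.998 = 18.998
  H: 33 × 1.008 = 33.264
  I: 1 × 126.904 = 126.904
  N: 1 × 14.007 = 14.007
  O: 6 × 15.999 = 95.994
Sum: 19×12.011 + 1×18.998 + 33×1.008 + 1×126.904 + 1×14.007 + 6×15.999 = 517.376 → 517.38 g/mol.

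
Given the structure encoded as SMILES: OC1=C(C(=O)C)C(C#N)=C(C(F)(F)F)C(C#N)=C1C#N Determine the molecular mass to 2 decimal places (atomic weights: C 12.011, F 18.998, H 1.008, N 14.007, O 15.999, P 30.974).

279.18 g/mol

First, the molecular formula is C12H4F3N3O2 (counting implicit H from valence).
  C: 12 × 12.011 = 144.132
  F: 3 × 18.998 = 56.994
  H: 4 × 1.008 = 4.032
  N: 3 × 14.007 = 42.021
  O: 2 × 15.999 = 31.998
Sum: 12×12.011 + 3×18.998 + 4×1.008 + 3×14.007 + 2×15.999 = 279.177 → 279.18 g/mol.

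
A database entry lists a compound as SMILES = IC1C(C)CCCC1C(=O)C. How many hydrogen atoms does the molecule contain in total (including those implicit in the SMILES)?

15

Walk through each heavy atom and fill implicit hydrogens from standard valence (C 4, N 3, O 2, S 2, halogen 1):
  atom 1: I (halogen, monovalent) → 0 H
  atom 2: C, bond orders sum to 3 (valence 4) → 1 H
  atom 3: C, bond orders sum to 3 (valence 4) → 1 H
  atom 4: C, bond orders sum to 1 (valence 4) → 3 H
  atom 5: C, bond orders sum to 2 (valence 4) → 2 H
  atom 6: C, bond orders sum to 2 (valence 4) → 2 H
  atom 7: C, bond orders sum to 2 (valence 4) → 2 H
  atom 8: C, bond orders sum to 3 (valence 4) → 1 H
  atom 9: C, bond orders sum to 4 (valence 4) → 0 H
  atom 10: O, bond orders sum to 2 (valence 2) → 0 H
  atom 11: C, bond orders sum to 1 (valence 4) → 3 H
Total hydrogens: 15.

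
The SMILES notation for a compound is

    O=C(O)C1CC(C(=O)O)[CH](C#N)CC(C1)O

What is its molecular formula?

Walk through each heavy atom and fill implicit hydrogens from standard valence (C 4, N 3, O 2, S 2, halogen 1):
  atom 1: O, bond orders sum to 2 (valence 2) → 0 H
  atom 2: C, bond orders sum to 4 (valence 4) → 0 H
  atom 3: O, bond orders sum to 1 (valence 2) → 1 H
  atom 4: C, bond orders sum to 3 (valence 4) → 1 H
  atom 5: C, bond orders sum to 2 (valence 4) → 2 H
  atom 6: C, bond orders sum to 3 (valence 4) → 1 H
  atom 7: C, bond orders sum to 4 (valence 4) → 0 H
  atom 8: O, bond orders sum to 2 (valence 2) → 0 H
  atom 9: O, bond orders sum to 1 (valence 2) → 1 H
  atom 10: C with explicit H count 1
  atom 11: C, bond orders sum to 4 (valence 4) → 0 H
  atom 12: N, bond orders sum to 3 (valence 3) → 0 H
  atom 13: C, bond orders sum to 2 (valence 4) → 2 H
  atom 14: C, bond orders sum to 3 (valence 4) → 1 H
  atom 15: C, bond orders sum to 2 (valence 4) → 2 H
  atom 16: O, bond orders sum to 1 (valence 2) → 1 H
Totals → C:10, H:13, N:1, O:5.
In Hill order: C10H13NO5.

C10H13NO5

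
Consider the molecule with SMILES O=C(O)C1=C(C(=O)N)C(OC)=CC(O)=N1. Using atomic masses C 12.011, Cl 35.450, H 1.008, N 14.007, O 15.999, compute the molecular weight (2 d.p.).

212.16 g/mol

First, the molecular formula is C8H8N2O5 (counting implicit H from valence).
  C: 8 × 12.011 = 96.088
  H: 8 × 1.008 = 8.064
  N: 2 × 14.007 = 28.014
  O: 5 × 15.999 = 79.995
Sum: 8×12.011 + 8×1.008 + 2×14.007 + 5×15.999 = 212.161 → 212.16 g/mol.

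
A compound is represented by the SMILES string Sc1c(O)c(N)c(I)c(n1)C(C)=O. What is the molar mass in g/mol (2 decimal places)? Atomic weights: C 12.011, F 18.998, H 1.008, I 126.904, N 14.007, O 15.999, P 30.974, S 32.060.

First, the molecular formula is C7H7IN2O2S (counting implicit H from valence).
  C: 7 × 12.011 = 84.077
  H: 7 × 1.008 = 7.056
  I: 1 × 126.904 = 126.904
  N: 2 × 14.007 = 28.014
  O: 2 × 15.999 = 31.998
  S: 1 × 32.060 = 32.060
Sum: 7×12.011 + 7×1.008 + 1×126.904 + 2×14.007 + 2×15.999 + 1×32.060 = 310.109 → 310.11 g/mol.

310.11 g/mol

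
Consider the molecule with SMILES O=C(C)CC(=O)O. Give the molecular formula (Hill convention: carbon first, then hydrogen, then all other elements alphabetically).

Walk through each heavy atom and fill implicit hydrogens from standard valence (C 4, N 3, O 2, S 2, halogen 1):
  atom 1: O, bond orders sum to 2 (valence 2) → 0 H
  atom 2: C, bond orders sum to 4 (valence 4) → 0 H
  atom 3: C, bond orders sum to 1 (valence 4) → 3 H
  atom 4: C, bond orders sum to 2 (valence 4) → 2 H
  atom 5: C, bond orders sum to 4 (valence 4) → 0 H
  atom 6: O, bond orders sum to 2 (valence 2) → 0 H
  atom 7: O, bond orders sum to 1 (valence 2) → 1 H
Totals → C:4, H:6, O:3.

C4H6O3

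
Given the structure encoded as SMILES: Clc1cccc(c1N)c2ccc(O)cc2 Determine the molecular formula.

Walk through each heavy atom and fill implicit hydrogens from standard valence (C 4, N 3, O 2, S 2, halogen 1); for lowercase aromatic atoms, an aromatic c carries 1 H when it has two neighbours and 0 H with three, and aromatic n carries 0 H:
  atom 1: Cl (halogen, monovalent) → 0 H
  atom 2: aromatic c, 3 neighbours → 0 H
  atom 3: aromatic c, 2 neighbours → 1 H
  atom 4: aromatic c, 2 neighbours → 1 H
  atom 5: aromatic c, 2 neighbours → 1 H
  atom 6: aromatic c, 3 neighbours → 0 H
  atom 7: aromatic c, 3 neighbours → 0 H
  atom 8: N, bond orders sum to 1 (valence 3) → 2 H
  atom 9: aromatic c, 3 neighbours → 0 H
  atom 10: aromatic c, 2 neighbours → 1 H
  atom 11: aromatic c, 2 neighbours → 1 H
  atom 12: aromatic c, 3 neighbours → 0 H
  atom 13: O, bond orders sum to 1 (valence 2) → 1 H
  atom 14: aromatic c, 2 neighbours → 1 H
  atom 15: aromatic c, 2 neighbours → 1 H
Totals → C:12, H:10, Cl:1, N:1, O:1.

C12H10ClNO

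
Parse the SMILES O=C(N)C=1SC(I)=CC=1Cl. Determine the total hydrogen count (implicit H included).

Walk through each heavy atom and fill implicit hydrogens from standard valence (C 4, N 3, O 2, S 2, halogen 1):
  atom 1: O, bond orders sum to 2 (valence 2) → 0 H
  atom 2: C, bond orders sum to 4 (valence 4) → 0 H
  atom 3: N, bond orders sum to 1 (valence 3) → 2 H
  atom 4: C, bond orders sum to 4 (valence 4) → 0 H
  atom 5: S, bond orders sum to 2 (valence 2) → 0 H
  atom 6: C, bond orders sum to 4 (valence 4) → 0 H
  atom 7: I (halogen, monovalent) → 0 H
  atom 8: C, bond orders sum to 3 (valence 4) → 1 H
  atom 9: C, bond orders sum to 4 (valence 4) → 0 H
  atom 10: Cl (halogen, monovalent) → 0 H
Total hydrogens: 3.

3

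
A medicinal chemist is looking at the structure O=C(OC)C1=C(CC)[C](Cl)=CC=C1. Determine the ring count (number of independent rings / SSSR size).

1

In SMILES, each pair of matching ring-closure digits denotes one ring-closing bond; the number of such bonds equals the number of independent rings.
Ring-closure bonds here: 1.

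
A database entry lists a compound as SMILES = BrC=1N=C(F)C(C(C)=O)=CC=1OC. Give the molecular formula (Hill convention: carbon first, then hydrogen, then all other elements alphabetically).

C8H7BrFNO2

Walk through each heavy atom and fill implicit hydrogens from standard valence (C 4, N 3, O 2, S 2, halogen 1):
  atom 1: Br (halogen, monovalent) → 0 H
  atom 2: C, bond orders sum to 4 (valence 4) → 0 H
  atom 3: N, bond orders sum to 3 (valence 3) → 0 H
  atom 4: C, bond orders sum to 4 (valence 4) → 0 H
  atom 5: F (halogen, monovalent) → 0 H
  atom 6: C, bond orders sum to 4 (valence 4) → 0 H
  atom 7: C, bond orders sum to 4 (valence 4) → 0 H
  atom 8: C, bond orders sum to 1 (valence 4) → 3 H
  atom 9: O, bond orders sum to 2 (valence 2) → 0 H
  atom 10: C, bond orders sum to 3 (valence 4) → 1 H
  atom 11: C, bond orders sum to 4 (valence 4) → 0 H
  atom 12: O, bond orders sum to 2 (valence 2) → 0 H
  atom 13: C, bond orders sum to 1 (valence 4) → 3 H
Totals → C:8, H:7, Br:1, F:1, N:1, O:2.
In Hill order: C8H7BrFNO2.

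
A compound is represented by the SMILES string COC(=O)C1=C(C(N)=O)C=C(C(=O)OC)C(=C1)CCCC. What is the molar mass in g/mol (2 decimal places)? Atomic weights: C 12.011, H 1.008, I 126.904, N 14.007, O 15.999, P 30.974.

293.32 g/mol

First, the molecular formula is C15H19NO5 (counting implicit H from valence).
  C: 15 × 12.011 = 180.165
  H: 19 × 1.008 = 19.152
  N: 1 × 14.007 = 14.007
  O: 5 × 15.999 = 79.995
Sum: 15×12.011 + 19×1.008 + 1×14.007 + 5×15.999 = 293.319 → 293.32 g/mol.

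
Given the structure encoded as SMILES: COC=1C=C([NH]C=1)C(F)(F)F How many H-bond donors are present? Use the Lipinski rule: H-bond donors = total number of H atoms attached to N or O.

Donors: find every N or O and count the H atoms it carries.
  atom 2 (O): bond orders sum to 2 → 0 H
  atom 6 (N): bond orders sum to 2 → 1 H
Lipinski HBD = 1.

1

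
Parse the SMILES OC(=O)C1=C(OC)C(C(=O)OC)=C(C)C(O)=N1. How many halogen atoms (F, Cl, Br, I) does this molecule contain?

Scan the SMILES for the halogen motif — none present.
Groups that are present: 1 carboxylic acid, 1 ester, 1 ether, 1 hydroxyl.

0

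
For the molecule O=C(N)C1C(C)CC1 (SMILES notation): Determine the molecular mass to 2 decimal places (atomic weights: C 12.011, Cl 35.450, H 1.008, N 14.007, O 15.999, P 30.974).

First, the molecular formula is C6H11NO (counting implicit H from valence).
  C: 6 × 12.011 = 72.066
  H: 11 × 1.008 = 11.088
  N: 1 × 14.007 = 14.007
  O: 1 × 15.999 = 15.999
Sum: 6×12.011 + 11×1.008 + 1×14.007 + 1×15.999 = 113.160 → 113.16 g/mol.

113.16 g/mol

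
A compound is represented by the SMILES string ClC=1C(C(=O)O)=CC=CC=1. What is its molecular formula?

C7H5ClO2

Walk through each heavy atom and fill implicit hydrogens from standard valence (C 4, N 3, O 2, S 2, halogen 1):
  atom 1: Cl (halogen, monovalent) → 0 H
  atom 2: C, bond orders sum to 4 (valence 4) → 0 H
  atom 3: C, bond orders sum to 4 (valence 4) → 0 H
  atom 4: C, bond orders sum to 4 (valence 4) → 0 H
  atom 5: O, bond orders sum to 2 (valence 2) → 0 H
  atom 6: O, bond orders sum to 1 (valence 2) → 1 H
  atom 7: C, bond orders sum to 3 (valence 4) → 1 H
  atom 8: C, bond orders sum to 3 (valence 4) → 1 H
  atom 9: C, bond orders sum to 3 (valence 4) → 1 H
  atom 10: C, bond orders sum to 3 (valence 4) → 1 H
Totals → C:7, H:5, Cl:1, O:2.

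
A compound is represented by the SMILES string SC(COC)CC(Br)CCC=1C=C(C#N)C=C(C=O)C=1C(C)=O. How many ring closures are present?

1

In SMILES, each pair of matching ring-closure digits denotes one ring-closing bond; the number of such bonds equals the number of independent rings.
Ring-closure bonds here: 1.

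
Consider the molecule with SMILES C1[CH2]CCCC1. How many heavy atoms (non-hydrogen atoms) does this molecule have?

Every atom symbol written in the SMILES (organic subset) is one heavy atom; implicit H are not written.
Heavy atoms by element → C:6.
Total: 6.

6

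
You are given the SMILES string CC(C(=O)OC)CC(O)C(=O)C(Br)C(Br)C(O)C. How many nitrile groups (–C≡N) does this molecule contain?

Scan the SMILES for the nitrile motif — none present.
Groups that are present: 1 ester, 2 hydroxyl, 1 ketone.

0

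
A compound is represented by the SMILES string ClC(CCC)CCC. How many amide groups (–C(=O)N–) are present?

0

Scan the SMILES for the amide motif — none present.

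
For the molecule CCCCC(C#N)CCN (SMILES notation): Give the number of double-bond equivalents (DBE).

Degree of unsaturation = (number of rings) + (number of π bonds).
Ring closures in the SMILES: 0.
π bonds: 1 triple bond (each 2 DoU) → 2 DoU from unsaturation.
Total DoU = 0 + 2 = 2.

2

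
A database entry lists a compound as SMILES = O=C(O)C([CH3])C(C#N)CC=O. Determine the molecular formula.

Walk through each heavy atom and fill implicit hydrogens from standard valence (C 4, N 3, O 2, S 2, halogen 1):
  atom 1: O, bond orders sum to 2 (valence 2) → 0 H
  atom 2: C, bond orders sum to 4 (valence 4) → 0 H
  atom 3: O, bond orders sum to 1 (valence 2) → 1 H
  atom 4: C, bond orders sum to 3 (valence 4) → 1 H
  atom 5: C with explicit H count 3
  atom 6: C, bond orders sum to 3 (valence 4) → 1 H
  atom 7: C, bond orders sum to 4 (valence 4) → 0 H
  atom 8: N, bond orders sum to 3 (valence 3) → 0 H
  atom 9: C, bond orders sum to 2 (valence 4) → 2 H
  atom 10: C, bond orders sum to 3 (valence 4) → 1 H
  atom 11: O, bond orders sum to 2 (valence 2) → 0 H
Totals → C:7, H:9, N:1, O:3.
In Hill order: C7H9NO3.

C7H9NO3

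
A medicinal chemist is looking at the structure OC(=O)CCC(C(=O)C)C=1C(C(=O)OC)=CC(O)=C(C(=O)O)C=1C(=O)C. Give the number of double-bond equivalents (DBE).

Molecular formula: C17H18O9.
DoU = (2C + 2 + N − H − X) / 2, where X is the halogen count and O/S are ignored.
    = (2·17 + 2 + 0 − 18 − 0) / 2 = 18 / 2 = 9.

9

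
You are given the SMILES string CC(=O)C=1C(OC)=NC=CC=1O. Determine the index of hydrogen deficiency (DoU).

5

Molecular formula: C8H9NO3.
DoU = (2C + 2 + N − H − X) / 2, where X is the halogen count and O/S are ignored.
    = (2·8 + 2 + 1 − 9 − 0) / 2 = 10 / 2 = 5.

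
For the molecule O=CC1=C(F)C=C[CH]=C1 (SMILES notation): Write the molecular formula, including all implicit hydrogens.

C7H5FO

Walk through each heavy atom and fill implicit hydrogens from standard valence (C 4, N 3, O 2, S 2, halogen 1):
  atom 1: O, bond orders sum to 2 (valence 2) → 0 H
  atom 2: C, bond orders sum to 3 (valence 4) → 1 H
  atom 3: C, bond orders sum to 4 (valence 4) → 0 H
  atom 4: C, bond orders sum to 4 (valence 4) → 0 H
  atom 5: F (halogen, monovalent) → 0 H
  atom 6: C, bond orders sum to 3 (valence 4) → 1 H
  atom 7: C, bond orders sum to 3 (valence 4) → 1 H
  atom 8: C with explicit H count 1
  atom 9: C, bond orders sum to 3 (valence 4) → 1 H
Totals → C:7, H:5, F:1, O:1.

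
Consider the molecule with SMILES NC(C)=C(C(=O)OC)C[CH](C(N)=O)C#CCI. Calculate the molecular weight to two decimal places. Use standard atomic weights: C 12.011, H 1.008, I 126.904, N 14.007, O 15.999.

350.16 g/mol

First, the molecular formula is C11H15IN2O3 (counting implicit H from valence).
  C: 11 × 12.011 = 132.121
  H: 15 × 1.008 = 15.120
  I: 1 × 126.904 = 126.904
  N: 2 × 14.007 = 28.014
  O: 3 × 15.999 = 47.997
Sum: 11×12.011 + 15×1.008 + 1×126.904 + 2×14.007 + 3×15.999 = 350.156 → 350.16 g/mol.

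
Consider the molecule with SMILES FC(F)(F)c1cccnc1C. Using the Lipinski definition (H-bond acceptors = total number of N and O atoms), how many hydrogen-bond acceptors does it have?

1

N atoms: 1; O atoms: 0.
Lipinski HBA = 1 + 0 = 1.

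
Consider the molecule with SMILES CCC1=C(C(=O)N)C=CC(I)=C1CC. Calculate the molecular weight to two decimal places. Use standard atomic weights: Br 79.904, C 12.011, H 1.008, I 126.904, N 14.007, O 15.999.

303.14 g/mol

First, the molecular formula is C11H14INO (counting implicit H from valence).
  C: 11 × 12.011 = 132.121
  H: 14 × 1.008 = 14.112
  I: 1 × 126.904 = 126.904
  N: 1 × 14.007 = 14.007
  O: 1 × 15.999 = 15.999
Sum: 11×12.011 + 14×1.008 + 1×126.904 + 1×14.007 + 1×15.999 = 303.143 → 303.14 g/mol.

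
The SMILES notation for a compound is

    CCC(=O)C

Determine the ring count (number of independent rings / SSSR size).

0

In SMILES, each pair of matching ring-closure digits denotes one ring-closing bond; the number of such bonds equals the number of independent rings.
Ring-closure bonds here: 0.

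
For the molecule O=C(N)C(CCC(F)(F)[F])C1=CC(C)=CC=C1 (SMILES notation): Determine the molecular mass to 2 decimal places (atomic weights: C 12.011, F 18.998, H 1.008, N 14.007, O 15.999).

First, the molecular formula is C12H14F3NO (counting implicit H from valence).
  C: 12 × 12.011 = 144.132
  F: 3 × 18.998 = 56.994
  H: 14 × 1.008 = 14.112
  N: 1 × 14.007 = 14.007
  O: 1 × 15.999 = 15.999
Sum: 12×12.011 + 3×18.998 + 14×1.008 + 1×14.007 + 1×15.999 = 245.244 → 245.24 g/mol.

245.24 g/mol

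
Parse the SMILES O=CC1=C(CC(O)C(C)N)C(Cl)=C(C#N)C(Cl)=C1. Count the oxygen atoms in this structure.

2

Scan the SMILES for O atoms (remember two-letter symbols like Cl and Br are single atoms).
Oxygen count: 2.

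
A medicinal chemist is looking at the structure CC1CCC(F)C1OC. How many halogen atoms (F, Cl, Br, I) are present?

Halogen atoms appear at heavy-atom position 6 (1×F).
Other groups present: 1 ether.
Halogen count: 1.

1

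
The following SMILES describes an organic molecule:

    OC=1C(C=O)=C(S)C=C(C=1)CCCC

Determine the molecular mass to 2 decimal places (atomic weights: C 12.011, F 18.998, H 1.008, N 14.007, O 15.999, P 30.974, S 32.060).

210.29 g/mol

First, the molecular formula is C11H14O2S (counting implicit H from valence).
  C: 11 × 12.011 = 132.121
  H: 14 × 1.008 = 14.112
  O: 2 × 15.999 = 31.998
  S: 1 × 32.060 = 32.060
Sum: 11×12.011 + 14×1.008 + 2×15.999 + 1×32.060 = 210.291 → 210.29 g/mol.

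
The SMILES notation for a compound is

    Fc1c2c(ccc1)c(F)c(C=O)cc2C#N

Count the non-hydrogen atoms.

16

Every atom symbol written in the SMILES (organic subset) is one heavy atom; implicit H are not written.
Heavy atoms by element → C:12, F:2, N:1, O:1.
Total: 16.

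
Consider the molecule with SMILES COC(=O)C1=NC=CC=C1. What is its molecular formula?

C7H7NO2

Walk through each heavy atom and fill implicit hydrogens from standard valence (C 4, N 3, O 2, S 2, halogen 1):
  atom 1: C, bond orders sum to 1 (valence 4) → 3 H
  atom 2: O, bond orders sum to 2 (valence 2) → 0 H
  atom 3: C, bond orders sum to 4 (valence 4) → 0 H
  atom 4: O, bond orders sum to 2 (valence 2) → 0 H
  atom 5: C, bond orders sum to 4 (valence 4) → 0 H
  atom 6: N, bond orders sum to 3 (valence 3) → 0 H
  atom 7: C, bond orders sum to 3 (valence 4) → 1 H
  atom 8: C, bond orders sum to 3 (valence 4) → 1 H
  atom 9: C, bond orders sum to 3 (valence 4) → 1 H
  atom 10: C, bond orders sum to 3 (valence 4) → 1 H
Totals → C:7, H:7, N:1, O:2.
In Hill order: C7H7NO2.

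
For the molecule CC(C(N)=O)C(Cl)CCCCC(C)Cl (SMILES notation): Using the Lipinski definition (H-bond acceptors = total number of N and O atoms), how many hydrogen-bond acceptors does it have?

N atoms: 1; O atoms: 1.
Lipinski HBA = 1 + 1 = 2.

2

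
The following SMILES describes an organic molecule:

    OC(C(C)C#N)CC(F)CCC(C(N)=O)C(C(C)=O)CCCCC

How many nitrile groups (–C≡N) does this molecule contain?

The nitrile motif appears at heavy-atom position 5 in the SMILES.
Other groups present: 1 amide, 1 hydroxyl, 1 ketone.
Nitrile count: 1.

1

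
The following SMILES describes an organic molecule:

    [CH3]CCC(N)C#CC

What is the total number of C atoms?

Count every carbon token in the SMILES (each C, including those in ring-closure positions and inside branches).
Carbon count: 7.

7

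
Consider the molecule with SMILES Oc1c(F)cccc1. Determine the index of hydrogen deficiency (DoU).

4

Molecular formula: C6H5FO.
DoU = (2C + 2 + N − H − X) / 2, where X is the halogen count and O/S are ignored.
    = (2·6 + 2 + 0 − 5 − 1) / 2 = 8 / 2 = 4.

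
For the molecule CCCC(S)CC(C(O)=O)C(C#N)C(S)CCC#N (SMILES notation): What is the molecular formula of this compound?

Walk through each heavy atom and fill implicit hydrogens from standard valence (C 4, N 3, O 2, S 2, halogen 1):
  atom 1: C, bond orders sum to 1 (valence 4) → 3 H
  atom 2: C, bond orders sum to 2 (valence 4) → 2 H
  atom 3: C, bond orders sum to 2 (valence 4) → 2 H
  atom 4: C, bond orders sum to 3 (valence 4) → 1 H
  atom 5: S, bond orders sum to 1 (valence 2) → 1 H
  atom 6: C, bond orders sum to 2 (valence 4) → 2 H
  atom 7: C, bond orders sum to 3 (valence 4) → 1 H
  atom 8: C, bond orders sum to 4 (valence 4) → 0 H
  atom 9: O, bond orders sum to 1 (valence 2) → 1 H
  atom 10: O, bond orders sum to 2 (valence 2) → 0 H
  atom 11: C, bond orders sum to 3 (valence 4) → 1 H
  atom 12: C, bond orders sum to 4 (valence 4) → 0 H
  atom 13: N, bond orders sum to 3 (valence 3) → 0 H
  atom 14: C, bond orders sum to 3 (valence 4) → 1 H
  atom 15: S, bond orders sum to 1 (valence 2) → 1 H
  atom 16: C, bond orders sum to 2 (valence 4) → 2 H
  atom 17: C, bond orders sum to 2 (valence 4) → 2 H
  atom 18: C, bond orders sum to 4 (valence 4) → 0 H
  atom 19: N, bond orders sum to 3 (valence 3) → 0 H
Totals → C:13, H:20, N:2, O:2, S:2.

C13H20N2O2S2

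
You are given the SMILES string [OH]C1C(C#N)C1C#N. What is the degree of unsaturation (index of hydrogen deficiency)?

5

Degree of unsaturation = (number of rings) + (number of π bonds).
Ring closures in the SMILES: 1.
π bonds: 2 triple bonds (each 2 DoU) → 4 DoU from unsaturation.
Total DoU = 1 + 4 = 5.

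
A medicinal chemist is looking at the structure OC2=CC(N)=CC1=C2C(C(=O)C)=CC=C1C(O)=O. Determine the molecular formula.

Walk through each heavy atom and fill implicit hydrogens from standard valence (C 4, N 3, O 2, S 2, halogen 1):
  atom 1: O, bond orders sum to 1 (valence 2) → 1 H
  atom 2: C, bond orders sum to 4 (valence 4) → 0 H
  atom 3: C, bond orders sum to 3 (valence 4) → 1 H
  atom 4: C, bond orders sum to 4 (valence 4) → 0 H
  atom 5: N, bond orders sum to 1 (valence 3) → 2 H
  atom 6: C, bond orders sum to 3 (valence 4) → 1 H
  atom 7: C, bond orders sum to 4 (valence 4) → 0 H
  atom 8: C, bond orders sum to 4 (valence 4) → 0 H
  atom 9: C, bond orders sum to 4 (valence 4) → 0 H
  atom 10: C, bond orders sum to 4 (valence 4) → 0 H
  atom 11: O, bond orders sum to 2 (valence 2) → 0 H
  atom 12: C, bond orders sum to 1 (valence 4) → 3 H
  atom 13: C, bond orders sum to 3 (valence 4) → 1 H
  atom 14: C, bond orders sum to 3 (valence 4) → 1 H
  atom 15: C, bond orders sum to 4 (valence 4) → 0 H
  atom 16: C, bond orders sum to 4 (valence 4) → 0 H
  atom 17: O, bond orders sum to 1 (valence 2) → 1 H
  atom 18: O, bond orders sum to 2 (valence 2) → 0 H
Totals → C:13, H:11, N:1, O:4.

C13H11NO4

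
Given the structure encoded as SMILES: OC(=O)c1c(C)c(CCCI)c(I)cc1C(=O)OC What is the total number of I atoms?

Scan the SMILES for I atoms (remember two-letter symbols like Cl and Br are single atoms).
Iodine count: 2.

2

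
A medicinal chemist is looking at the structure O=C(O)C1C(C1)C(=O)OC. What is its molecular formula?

C6H8O4

Walk through each heavy atom and fill implicit hydrogens from standard valence (C 4, N 3, O 2, S 2, halogen 1):
  atom 1: O, bond orders sum to 2 (valence 2) → 0 H
  atom 2: C, bond orders sum to 4 (valence 4) → 0 H
  atom 3: O, bond orders sum to 1 (valence 2) → 1 H
  atom 4: C, bond orders sum to 3 (valence 4) → 1 H
  atom 5: C, bond orders sum to 3 (valence 4) → 1 H
  atom 6: C, bond orders sum to 2 (valence 4) → 2 H
  atom 7: C, bond orders sum to 4 (valence 4) → 0 H
  atom 8: O, bond orders sum to 2 (valence 2) → 0 H
  atom 9: O, bond orders sum to 2 (valence 2) → 0 H
  atom 10: C, bond orders sum to 1 (valence 4) → 3 H
Totals → C:6, H:8, O:4.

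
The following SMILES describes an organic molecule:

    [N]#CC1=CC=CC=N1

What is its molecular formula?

C6H4N2

Walk through each heavy atom and fill implicit hydrogens from standard valence (C 4, N 3, O 2, S 2, halogen 1):
  atom 1: N with explicit H count 0
  atom 2: C, bond orders sum to 4 (valence 4) → 0 H
  atom 3: C, bond orders sum to 4 (valence 4) → 0 H
  atom 4: C, bond orders sum to 3 (valence 4) → 1 H
  atom 5: C, bond orders sum to 3 (valence 4) → 1 H
  atom 6: C, bond orders sum to 3 (valence 4) → 1 H
  atom 7: C, bond orders sum to 3 (valence 4) → 1 H
  atom 8: N, bond orders sum to 3 (valence 3) → 0 H
Totals → C:6, H:4, N:2.
In Hill order: C6H4N2.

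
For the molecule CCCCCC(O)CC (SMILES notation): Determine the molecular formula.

C8H18O

Walk through each heavy atom and fill implicit hydrogens from standard valence (C 4, N 3, O 2, S 2, halogen 1):
  atom 1: C, bond orders sum to 1 (valence 4) → 3 H
  atom 2: C, bond orders sum to 2 (valence 4) → 2 H
  atom 3: C, bond orders sum to 2 (valence 4) → 2 H
  atom 4: C, bond orders sum to 2 (valence 4) → 2 H
  atom 5: C, bond orders sum to 2 (valence 4) → 2 H
  atom 6: C, bond orders sum to 3 (valence 4) → 1 H
  atom 7: O, bond orders sum to 1 (valence 2) → 1 H
  atom 8: C, bond orders sum to 2 (valence 4) → 2 H
  atom 9: C, bond orders sum to 1 (valence 4) → 3 H
Totals → C:8, H:18, O:1.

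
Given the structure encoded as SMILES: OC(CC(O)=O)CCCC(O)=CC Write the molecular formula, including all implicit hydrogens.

C9H16O4

Walk through each heavy atom and fill implicit hydrogens from standard valence (C 4, N 3, O 2, S 2, halogen 1):
  atom 1: O, bond orders sum to 1 (valence 2) → 1 H
  atom 2: C, bond orders sum to 3 (valence 4) → 1 H
  atom 3: C, bond orders sum to 2 (valence 4) → 2 H
  atom 4: C, bond orders sum to 4 (valence 4) → 0 H
  atom 5: O, bond orders sum to 1 (valence 2) → 1 H
  atom 6: O, bond orders sum to 2 (valence 2) → 0 H
  atom 7: C, bond orders sum to 2 (valence 4) → 2 H
  atom 8: C, bond orders sum to 2 (valence 4) → 2 H
  atom 9: C, bond orders sum to 2 (valence 4) → 2 H
  atom 10: C, bond orders sum to 4 (valence 4) → 0 H
  atom 11: O, bond orders sum to 1 (valence 2) → 1 H
  atom 12: C, bond orders sum to 3 (valence 4) → 1 H
  atom 13: C, bond orders sum to 1 (valence 4) → 3 H
Totals → C:9, H:16, O:4.
In Hill order: C9H16O4.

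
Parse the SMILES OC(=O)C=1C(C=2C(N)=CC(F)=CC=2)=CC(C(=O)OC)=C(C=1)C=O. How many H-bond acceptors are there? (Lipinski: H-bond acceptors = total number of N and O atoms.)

N atoms: 1; O atoms: 5.
Lipinski HBA = 1 + 5 = 6.

6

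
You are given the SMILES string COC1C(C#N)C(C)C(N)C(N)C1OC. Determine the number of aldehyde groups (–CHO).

Scan the SMILES for the aldehyde motif — none present.
Groups that are present: 2 ether, 1 nitrile, 2 primary amine.

0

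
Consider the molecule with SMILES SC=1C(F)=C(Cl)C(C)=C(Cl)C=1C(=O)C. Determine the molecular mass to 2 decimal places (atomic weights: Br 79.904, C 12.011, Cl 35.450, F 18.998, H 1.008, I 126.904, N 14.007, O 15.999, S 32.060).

253.11 g/mol

First, the molecular formula is C9H7Cl2FOS (counting implicit H from valence).
  C: 9 × 12.011 = 108.099
  Cl: 2 × 35.450 = 70.900
  F: 1 × 18.998 = 18.998
  H: 7 × 1.008 = 7.056
  O: 1 × 15.999 = 15.999
  S: 1 × 32.060 = 32.060
Sum: 9×12.011 + 2×35.450 + 1×18.998 + 7×1.008 + 1×15.999 + 1×32.060 = 253.112 → 253.11 g/mol.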